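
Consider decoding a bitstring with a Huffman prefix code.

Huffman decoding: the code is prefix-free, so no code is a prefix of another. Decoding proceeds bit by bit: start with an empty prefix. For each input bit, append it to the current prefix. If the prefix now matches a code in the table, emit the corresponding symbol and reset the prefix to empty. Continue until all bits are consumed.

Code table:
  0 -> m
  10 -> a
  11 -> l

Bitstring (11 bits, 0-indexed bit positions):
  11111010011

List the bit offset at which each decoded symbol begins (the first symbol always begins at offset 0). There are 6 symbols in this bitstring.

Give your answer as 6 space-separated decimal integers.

Answer: 0 2 4 6 8 9

Derivation:
Bit 0: prefix='1' (no match yet)
Bit 1: prefix='11' -> emit 'l', reset
Bit 2: prefix='1' (no match yet)
Bit 3: prefix='11' -> emit 'l', reset
Bit 4: prefix='1' (no match yet)
Bit 5: prefix='10' -> emit 'a', reset
Bit 6: prefix='1' (no match yet)
Bit 7: prefix='10' -> emit 'a', reset
Bit 8: prefix='0' -> emit 'm', reset
Bit 9: prefix='1' (no match yet)
Bit 10: prefix='11' -> emit 'l', reset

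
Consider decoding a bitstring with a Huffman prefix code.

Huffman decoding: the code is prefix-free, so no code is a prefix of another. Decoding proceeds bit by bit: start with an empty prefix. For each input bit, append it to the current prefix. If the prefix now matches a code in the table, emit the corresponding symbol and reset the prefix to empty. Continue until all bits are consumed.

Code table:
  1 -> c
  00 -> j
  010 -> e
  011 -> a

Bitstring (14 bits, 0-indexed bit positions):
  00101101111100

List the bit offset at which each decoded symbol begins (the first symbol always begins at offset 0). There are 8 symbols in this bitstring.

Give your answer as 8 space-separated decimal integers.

Bit 0: prefix='0' (no match yet)
Bit 1: prefix='00' -> emit 'j', reset
Bit 2: prefix='1' -> emit 'c', reset
Bit 3: prefix='0' (no match yet)
Bit 4: prefix='01' (no match yet)
Bit 5: prefix='011' -> emit 'a', reset
Bit 6: prefix='0' (no match yet)
Bit 7: prefix='01' (no match yet)
Bit 8: prefix='011' -> emit 'a', reset
Bit 9: prefix='1' -> emit 'c', reset
Bit 10: prefix='1' -> emit 'c', reset
Bit 11: prefix='1' -> emit 'c', reset
Bit 12: prefix='0' (no match yet)
Bit 13: prefix='00' -> emit 'j', reset

Answer: 0 2 3 6 9 10 11 12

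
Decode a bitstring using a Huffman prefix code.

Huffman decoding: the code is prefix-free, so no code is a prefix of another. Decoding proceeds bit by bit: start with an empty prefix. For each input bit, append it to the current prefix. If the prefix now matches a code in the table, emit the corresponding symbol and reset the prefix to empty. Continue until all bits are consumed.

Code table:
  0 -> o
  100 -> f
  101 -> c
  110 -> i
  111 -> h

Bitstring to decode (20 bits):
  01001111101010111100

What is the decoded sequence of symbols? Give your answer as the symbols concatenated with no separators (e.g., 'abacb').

Bit 0: prefix='0' -> emit 'o', reset
Bit 1: prefix='1' (no match yet)
Bit 2: prefix='10' (no match yet)
Bit 3: prefix='100' -> emit 'f', reset
Bit 4: prefix='1' (no match yet)
Bit 5: prefix='11' (no match yet)
Bit 6: prefix='111' -> emit 'h', reset
Bit 7: prefix='1' (no match yet)
Bit 8: prefix='11' (no match yet)
Bit 9: prefix='110' -> emit 'i', reset
Bit 10: prefix='1' (no match yet)
Bit 11: prefix='10' (no match yet)
Bit 12: prefix='101' -> emit 'c', reset
Bit 13: prefix='0' -> emit 'o', reset
Bit 14: prefix='1' (no match yet)
Bit 15: prefix='11' (no match yet)
Bit 16: prefix='111' -> emit 'h', reset
Bit 17: prefix='1' (no match yet)
Bit 18: prefix='10' (no match yet)
Bit 19: prefix='100' -> emit 'f', reset

Answer: ofhicohf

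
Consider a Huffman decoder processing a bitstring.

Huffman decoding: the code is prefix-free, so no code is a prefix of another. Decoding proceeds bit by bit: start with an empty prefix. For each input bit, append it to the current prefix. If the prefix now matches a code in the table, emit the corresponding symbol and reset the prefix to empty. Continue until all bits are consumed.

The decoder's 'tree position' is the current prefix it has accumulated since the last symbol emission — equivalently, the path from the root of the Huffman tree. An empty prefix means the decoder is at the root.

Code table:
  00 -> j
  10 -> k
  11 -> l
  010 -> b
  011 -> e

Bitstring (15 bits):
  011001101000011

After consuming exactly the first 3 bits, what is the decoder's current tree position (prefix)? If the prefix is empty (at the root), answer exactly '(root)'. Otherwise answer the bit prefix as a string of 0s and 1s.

Answer: (root)

Derivation:
Bit 0: prefix='0' (no match yet)
Bit 1: prefix='01' (no match yet)
Bit 2: prefix='011' -> emit 'e', reset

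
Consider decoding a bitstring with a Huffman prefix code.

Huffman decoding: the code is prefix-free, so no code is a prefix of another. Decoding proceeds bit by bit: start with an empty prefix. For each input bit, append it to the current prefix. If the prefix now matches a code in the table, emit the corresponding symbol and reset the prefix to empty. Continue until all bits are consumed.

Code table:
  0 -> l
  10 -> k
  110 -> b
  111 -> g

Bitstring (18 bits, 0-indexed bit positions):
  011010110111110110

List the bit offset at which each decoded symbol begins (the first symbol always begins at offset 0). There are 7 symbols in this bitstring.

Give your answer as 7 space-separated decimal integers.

Bit 0: prefix='0' -> emit 'l', reset
Bit 1: prefix='1' (no match yet)
Bit 2: prefix='11' (no match yet)
Bit 3: prefix='110' -> emit 'b', reset
Bit 4: prefix='1' (no match yet)
Bit 5: prefix='10' -> emit 'k', reset
Bit 6: prefix='1' (no match yet)
Bit 7: prefix='11' (no match yet)
Bit 8: prefix='110' -> emit 'b', reset
Bit 9: prefix='1' (no match yet)
Bit 10: prefix='11' (no match yet)
Bit 11: prefix='111' -> emit 'g', reset
Bit 12: prefix='1' (no match yet)
Bit 13: prefix='11' (no match yet)
Bit 14: prefix='110' -> emit 'b', reset
Bit 15: prefix='1' (no match yet)
Bit 16: prefix='11' (no match yet)
Bit 17: prefix='110' -> emit 'b', reset

Answer: 0 1 4 6 9 12 15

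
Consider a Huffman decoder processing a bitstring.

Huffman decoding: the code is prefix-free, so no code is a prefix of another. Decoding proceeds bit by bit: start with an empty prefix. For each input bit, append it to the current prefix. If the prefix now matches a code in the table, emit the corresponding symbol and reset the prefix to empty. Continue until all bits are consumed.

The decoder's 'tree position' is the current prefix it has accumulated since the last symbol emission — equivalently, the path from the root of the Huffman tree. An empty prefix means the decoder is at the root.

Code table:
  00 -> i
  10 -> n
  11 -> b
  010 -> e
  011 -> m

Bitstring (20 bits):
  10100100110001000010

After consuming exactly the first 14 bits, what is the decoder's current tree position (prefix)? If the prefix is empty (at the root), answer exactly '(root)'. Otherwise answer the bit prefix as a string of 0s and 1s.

Bit 0: prefix='1' (no match yet)
Bit 1: prefix='10' -> emit 'n', reset
Bit 2: prefix='1' (no match yet)
Bit 3: prefix='10' -> emit 'n', reset
Bit 4: prefix='0' (no match yet)
Bit 5: prefix='01' (no match yet)
Bit 6: prefix='010' -> emit 'e', reset
Bit 7: prefix='0' (no match yet)
Bit 8: prefix='01' (no match yet)
Bit 9: prefix='011' -> emit 'm', reset
Bit 10: prefix='0' (no match yet)
Bit 11: prefix='00' -> emit 'i', reset
Bit 12: prefix='0' (no match yet)
Bit 13: prefix='01' (no match yet)

Answer: 01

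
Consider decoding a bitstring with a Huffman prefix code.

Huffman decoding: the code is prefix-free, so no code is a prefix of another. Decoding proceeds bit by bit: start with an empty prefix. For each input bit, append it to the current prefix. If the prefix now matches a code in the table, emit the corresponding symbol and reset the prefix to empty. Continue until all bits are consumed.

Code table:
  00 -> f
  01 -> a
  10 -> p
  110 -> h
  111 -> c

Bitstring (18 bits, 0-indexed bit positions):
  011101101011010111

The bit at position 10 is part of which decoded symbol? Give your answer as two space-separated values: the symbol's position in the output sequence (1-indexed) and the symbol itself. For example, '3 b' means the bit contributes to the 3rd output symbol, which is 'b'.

Bit 0: prefix='0' (no match yet)
Bit 1: prefix='01' -> emit 'a', reset
Bit 2: prefix='1' (no match yet)
Bit 3: prefix='11' (no match yet)
Bit 4: prefix='110' -> emit 'h', reset
Bit 5: prefix='1' (no match yet)
Bit 6: prefix='11' (no match yet)
Bit 7: prefix='110' -> emit 'h', reset
Bit 8: prefix='1' (no match yet)
Bit 9: prefix='10' -> emit 'p', reset
Bit 10: prefix='1' (no match yet)
Bit 11: prefix='11' (no match yet)
Bit 12: prefix='110' -> emit 'h', reset
Bit 13: prefix='1' (no match yet)
Bit 14: prefix='10' -> emit 'p', reset

Answer: 5 h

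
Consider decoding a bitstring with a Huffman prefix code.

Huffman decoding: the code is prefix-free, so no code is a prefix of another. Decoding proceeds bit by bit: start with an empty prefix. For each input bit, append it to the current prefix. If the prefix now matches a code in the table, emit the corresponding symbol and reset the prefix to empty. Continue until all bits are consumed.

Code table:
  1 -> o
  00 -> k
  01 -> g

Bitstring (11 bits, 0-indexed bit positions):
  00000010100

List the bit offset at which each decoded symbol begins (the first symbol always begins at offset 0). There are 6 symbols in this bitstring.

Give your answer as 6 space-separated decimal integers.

Answer: 0 2 4 6 7 9

Derivation:
Bit 0: prefix='0' (no match yet)
Bit 1: prefix='00' -> emit 'k', reset
Bit 2: prefix='0' (no match yet)
Bit 3: prefix='00' -> emit 'k', reset
Bit 4: prefix='0' (no match yet)
Bit 5: prefix='00' -> emit 'k', reset
Bit 6: prefix='1' -> emit 'o', reset
Bit 7: prefix='0' (no match yet)
Bit 8: prefix='01' -> emit 'g', reset
Bit 9: prefix='0' (no match yet)
Bit 10: prefix='00' -> emit 'k', reset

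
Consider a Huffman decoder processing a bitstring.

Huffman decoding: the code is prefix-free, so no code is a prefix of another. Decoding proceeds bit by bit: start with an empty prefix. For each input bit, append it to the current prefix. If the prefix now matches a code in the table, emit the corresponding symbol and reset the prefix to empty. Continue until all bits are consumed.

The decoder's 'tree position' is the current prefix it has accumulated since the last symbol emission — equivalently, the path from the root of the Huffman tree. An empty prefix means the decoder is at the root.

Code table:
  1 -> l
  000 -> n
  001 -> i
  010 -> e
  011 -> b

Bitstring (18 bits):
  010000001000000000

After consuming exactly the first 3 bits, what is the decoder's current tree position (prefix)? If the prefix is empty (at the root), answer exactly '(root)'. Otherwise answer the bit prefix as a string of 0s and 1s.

Bit 0: prefix='0' (no match yet)
Bit 1: prefix='01' (no match yet)
Bit 2: prefix='010' -> emit 'e', reset

Answer: (root)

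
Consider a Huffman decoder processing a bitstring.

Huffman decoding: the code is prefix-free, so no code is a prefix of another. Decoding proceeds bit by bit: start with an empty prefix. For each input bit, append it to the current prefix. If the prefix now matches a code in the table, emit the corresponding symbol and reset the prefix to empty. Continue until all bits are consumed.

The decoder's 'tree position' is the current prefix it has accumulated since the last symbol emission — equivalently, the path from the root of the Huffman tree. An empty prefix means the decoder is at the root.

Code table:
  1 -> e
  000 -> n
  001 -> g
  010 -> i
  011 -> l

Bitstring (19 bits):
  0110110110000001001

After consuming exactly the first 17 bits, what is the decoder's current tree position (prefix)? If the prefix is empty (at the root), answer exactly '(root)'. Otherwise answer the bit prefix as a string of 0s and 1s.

Answer: 0

Derivation:
Bit 0: prefix='0' (no match yet)
Bit 1: prefix='01' (no match yet)
Bit 2: prefix='011' -> emit 'l', reset
Bit 3: prefix='0' (no match yet)
Bit 4: prefix='01' (no match yet)
Bit 5: prefix='011' -> emit 'l', reset
Bit 6: prefix='0' (no match yet)
Bit 7: prefix='01' (no match yet)
Bit 8: prefix='011' -> emit 'l', reset
Bit 9: prefix='0' (no match yet)
Bit 10: prefix='00' (no match yet)
Bit 11: prefix='000' -> emit 'n', reset
Bit 12: prefix='0' (no match yet)
Bit 13: prefix='00' (no match yet)
Bit 14: prefix='000' -> emit 'n', reset
Bit 15: prefix='1' -> emit 'e', reset
Bit 16: prefix='0' (no match yet)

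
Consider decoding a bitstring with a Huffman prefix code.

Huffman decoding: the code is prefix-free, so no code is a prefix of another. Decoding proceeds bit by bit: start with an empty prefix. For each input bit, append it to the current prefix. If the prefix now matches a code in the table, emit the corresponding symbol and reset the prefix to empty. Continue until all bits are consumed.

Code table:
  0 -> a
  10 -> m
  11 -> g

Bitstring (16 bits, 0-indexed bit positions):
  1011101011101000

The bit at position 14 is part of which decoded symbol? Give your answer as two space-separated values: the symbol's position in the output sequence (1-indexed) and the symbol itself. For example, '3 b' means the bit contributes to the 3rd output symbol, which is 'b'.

Bit 0: prefix='1' (no match yet)
Bit 1: prefix='10' -> emit 'm', reset
Bit 2: prefix='1' (no match yet)
Bit 3: prefix='11' -> emit 'g', reset
Bit 4: prefix='1' (no match yet)
Bit 5: prefix='10' -> emit 'm', reset
Bit 6: prefix='1' (no match yet)
Bit 7: prefix='10' -> emit 'm', reset
Bit 8: prefix='1' (no match yet)
Bit 9: prefix='11' -> emit 'g', reset
Bit 10: prefix='1' (no match yet)
Bit 11: prefix='10' -> emit 'm', reset
Bit 12: prefix='1' (no match yet)
Bit 13: prefix='10' -> emit 'm', reset
Bit 14: prefix='0' -> emit 'a', reset
Bit 15: prefix='0' -> emit 'a', reset

Answer: 8 a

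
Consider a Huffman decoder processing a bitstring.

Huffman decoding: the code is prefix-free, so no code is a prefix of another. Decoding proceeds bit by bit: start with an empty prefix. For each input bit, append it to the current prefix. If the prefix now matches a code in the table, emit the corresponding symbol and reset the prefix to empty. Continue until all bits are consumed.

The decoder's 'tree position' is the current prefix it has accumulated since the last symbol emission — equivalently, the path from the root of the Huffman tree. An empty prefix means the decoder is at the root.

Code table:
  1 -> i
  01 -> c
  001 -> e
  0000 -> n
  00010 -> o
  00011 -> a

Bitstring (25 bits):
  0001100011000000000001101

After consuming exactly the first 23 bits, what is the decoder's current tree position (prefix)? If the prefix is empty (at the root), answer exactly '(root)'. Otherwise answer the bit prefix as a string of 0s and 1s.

Answer: (root)

Derivation:
Bit 0: prefix='0' (no match yet)
Bit 1: prefix='00' (no match yet)
Bit 2: prefix='000' (no match yet)
Bit 3: prefix='0001' (no match yet)
Bit 4: prefix='00011' -> emit 'a', reset
Bit 5: prefix='0' (no match yet)
Bit 6: prefix='00' (no match yet)
Bit 7: prefix='000' (no match yet)
Bit 8: prefix='0001' (no match yet)
Bit 9: prefix='00011' -> emit 'a', reset
Bit 10: prefix='0' (no match yet)
Bit 11: prefix='00' (no match yet)
Bit 12: prefix='000' (no match yet)
Bit 13: prefix='0000' -> emit 'n', reset
Bit 14: prefix='0' (no match yet)
Bit 15: prefix='00' (no match yet)
Bit 16: prefix='000' (no match yet)
Bit 17: prefix='0000' -> emit 'n', reset
Bit 18: prefix='0' (no match yet)
Bit 19: prefix='00' (no match yet)
Bit 20: prefix='000' (no match yet)
Bit 21: prefix='0001' (no match yet)
Bit 22: prefix='00011' -> emit 'a', reset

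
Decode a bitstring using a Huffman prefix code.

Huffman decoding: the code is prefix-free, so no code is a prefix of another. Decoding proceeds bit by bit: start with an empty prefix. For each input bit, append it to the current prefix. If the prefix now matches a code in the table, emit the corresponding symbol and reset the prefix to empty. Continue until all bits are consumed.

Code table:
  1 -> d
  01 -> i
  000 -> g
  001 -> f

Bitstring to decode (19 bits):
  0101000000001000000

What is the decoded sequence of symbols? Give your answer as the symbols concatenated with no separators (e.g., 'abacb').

Bit 0: prefix='0' (no match yet)
Bit 1: prefix='01' -> emit 'i', reset
Bit 2: prefix='0' (no match yet)
Bit 3: prefix='01' -> emit 'i', reset
Bit 4: prefix='0' (no match yet)
Bit 5: prefix='00' (no match yet)
Bit 6: prefix='000' -> emit 'g', reset
Bit 7: prefix='0' (no match yet)
Bit 8: prefix='00' (no match yet)
Bit 9: prefix='000' -> emit 'g', reset
Bit 10: prefix='0' (no match yet)
Bit 11: prefix='00' (no match yet)
Bit 12: prefix='001' -> emit 'f', reset
Bit 13: prefix='0' (no match yet)
Bit 14: prefix='00' (no match yet)
Bit 15: prefix='000' -> emit 'g', reset
Bit 16: prefix='0' (no match yet)
Bit 17: prefix='00' (no match yet)
Bit 18: prefix='000' -> emit 'g', reset

Answer: iiggfgg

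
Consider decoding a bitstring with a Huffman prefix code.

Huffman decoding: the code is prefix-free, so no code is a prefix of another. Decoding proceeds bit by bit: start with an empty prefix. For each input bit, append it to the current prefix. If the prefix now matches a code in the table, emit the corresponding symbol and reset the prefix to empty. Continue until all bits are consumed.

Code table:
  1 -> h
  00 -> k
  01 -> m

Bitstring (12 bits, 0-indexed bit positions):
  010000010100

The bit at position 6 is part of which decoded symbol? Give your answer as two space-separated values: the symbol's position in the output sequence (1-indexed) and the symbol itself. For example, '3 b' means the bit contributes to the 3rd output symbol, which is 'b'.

Answer: 4 m

Derivation:
Bit 0: prefix='0' (no match yet)
Bit 1: prefix='01' -> emit 'm', reset
Bit 2: prefix='0' (no match yet)
Bit 3: prefix='00' -> emit 'k', reset
Bit 4: prefix='0' (no match yet)
Bit 5: prefix='00' -> emit 'k', reset
Bit 6: prefix='0' (no match yet)
Bit 7: prefix='01' -> emit 'm', reset
Bit 8: prefix='0' (no match yet)
Bit 9: prefix='01' -> emit 'm', reset
Bit 10: prefix='0' (no match yet)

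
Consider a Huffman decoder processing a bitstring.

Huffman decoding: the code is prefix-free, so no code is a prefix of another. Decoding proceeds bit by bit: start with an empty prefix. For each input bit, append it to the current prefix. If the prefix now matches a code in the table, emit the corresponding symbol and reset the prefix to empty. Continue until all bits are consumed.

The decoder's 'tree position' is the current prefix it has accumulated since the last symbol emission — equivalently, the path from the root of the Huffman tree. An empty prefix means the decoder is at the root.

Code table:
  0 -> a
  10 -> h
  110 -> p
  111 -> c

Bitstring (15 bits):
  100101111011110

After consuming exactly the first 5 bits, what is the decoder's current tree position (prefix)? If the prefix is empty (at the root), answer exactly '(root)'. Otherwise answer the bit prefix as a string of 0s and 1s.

Answer: (root)

Derivation:
Bit 0: prefix='1' (no match yet)
Bit 1: prefix='10' -> emit 'h', reset
Bit 2: prefix='0' -> emit 'a', reset
Bit 3: prefix='1' (no match yet)
Bit 4: prefix='10' -> emit 'h', reset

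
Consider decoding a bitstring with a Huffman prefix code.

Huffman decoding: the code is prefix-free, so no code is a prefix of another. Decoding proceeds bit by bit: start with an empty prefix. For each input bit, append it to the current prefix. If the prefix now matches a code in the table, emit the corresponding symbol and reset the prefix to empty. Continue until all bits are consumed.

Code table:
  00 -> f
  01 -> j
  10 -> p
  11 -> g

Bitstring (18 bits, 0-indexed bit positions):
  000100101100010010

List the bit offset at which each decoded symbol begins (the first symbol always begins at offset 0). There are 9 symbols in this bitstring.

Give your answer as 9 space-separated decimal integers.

Answer: 0 2 4 6 8 10 12 14 16

Derivation:
Bit 0: prefix='0' (no match yet)
Bit 1: prefix='00' -> emit 'f', reset
Bit 2: prefix='0' (no match yet)
Bit 3: prefix='01' -> emit 'j', reset
Bit 4: prefix='0' (no match yet)
Bit 5: prefix='00' -> emit 'f', reset
Bit 6: prefix='1' (no match yet)
Bit 7: prefix='10' -> emit 'p', reset
Bit 8: prefix='1' (no match yet)
Bit 9: prefix='11' -> emit 'g', reset
Bit 10: prefix='0' (no match yet)
Bit 11: prefix='00' -> emit 'f', reset
Bit 12: prefix='0' (no match yet)
Bit 13: prefix='01' -> emit 'j', reset
Bit 14: prefix='0' (no match yet)
Bit 15: prefix='00' -> emit 'f', reset
Bit 16: prefix='1' (no match yet)
Bit 17: prefix='10' -> emit 'p', reset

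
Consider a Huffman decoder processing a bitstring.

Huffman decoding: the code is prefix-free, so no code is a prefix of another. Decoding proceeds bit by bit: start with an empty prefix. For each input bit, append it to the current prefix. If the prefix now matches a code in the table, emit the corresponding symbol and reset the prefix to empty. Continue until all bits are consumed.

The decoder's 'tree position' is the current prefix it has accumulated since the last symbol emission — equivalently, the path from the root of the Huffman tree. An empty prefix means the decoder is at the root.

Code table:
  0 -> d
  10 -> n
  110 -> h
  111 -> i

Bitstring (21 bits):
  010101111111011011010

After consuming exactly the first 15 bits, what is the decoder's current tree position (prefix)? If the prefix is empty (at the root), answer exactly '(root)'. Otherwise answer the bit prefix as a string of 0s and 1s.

Bit 0: prefix='0' -> emit 'd', reset
Bit 1: prefix='1' (no match yet)
Bit 2: prefix='10' -> emit 'n', reset
Bit 3: prefix='1' (no match yet)
Bit 4: prefix='10' -> emit 'n', reset
Bit 5: prefix='1' (no match yet)
Bit 6: prefix='11' (no match yet)
Bit 7: prefix='111' -> emit 'i', reset
Bit 8: prefix='1' (no match yet)
Bit 9: prefix='11' (no match yet)
Bit 10: prefix='111' -> emit 'i', reset
Bit 11: prefix='1' (no match yet)
Bit 12: prefix='10' -> emit 'n', reset
Bit 13: prefix='1' (no match yet)
Bit 14: prefix='11' (no match yet)

Answer: 11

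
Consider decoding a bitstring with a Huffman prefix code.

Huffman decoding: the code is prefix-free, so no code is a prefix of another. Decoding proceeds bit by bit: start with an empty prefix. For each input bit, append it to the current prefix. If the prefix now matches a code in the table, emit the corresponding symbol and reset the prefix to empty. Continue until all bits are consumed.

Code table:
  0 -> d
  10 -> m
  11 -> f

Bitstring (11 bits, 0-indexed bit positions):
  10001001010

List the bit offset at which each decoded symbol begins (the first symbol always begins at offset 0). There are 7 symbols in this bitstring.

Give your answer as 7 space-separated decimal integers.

Bit 0: prefix='1' (no match yet)
Bit 1: prefix='10' -> emit 'm', reset
Bit 2: prefix='0' -> emit 'd', reset
Bit 3: prefix='0' -> emit 'd', reset
Bit 4: prefix='1' (no match yet)
Bit 5: prefix='10' -> emit 'm', reset
Bit 6: prefix='0' -> emit 'd', reset
Bit 7: prefix='1' (no match yet)
Bit 8: prefix='10' -> emit 'm', reset
Bit 9: prefix='1' (no match yet)
Bit 10: prefix='10' -> emit 'm', reset

Answer: 0 2 3 4 6 7 9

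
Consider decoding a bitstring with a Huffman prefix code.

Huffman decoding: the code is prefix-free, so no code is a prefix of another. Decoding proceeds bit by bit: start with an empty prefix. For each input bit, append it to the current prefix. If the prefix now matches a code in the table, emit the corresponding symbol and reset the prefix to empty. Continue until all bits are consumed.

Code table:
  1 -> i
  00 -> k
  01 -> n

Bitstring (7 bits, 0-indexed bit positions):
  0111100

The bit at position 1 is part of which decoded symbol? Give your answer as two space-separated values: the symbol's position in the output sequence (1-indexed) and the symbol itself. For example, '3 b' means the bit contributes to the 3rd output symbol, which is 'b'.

Bit 0: prefix='0' (no match yet)
Bit 1: prefix='01' -> emit 'n', reset
Bit 2: prefix='1' -> emit 'i', reset
Bit 3: prefix='1' -> emit 'i', reset
Bit 4: prefix='1' -> emit 'i', reset
Bit 5: prefix='0' (no match yet)

Answer: 1 n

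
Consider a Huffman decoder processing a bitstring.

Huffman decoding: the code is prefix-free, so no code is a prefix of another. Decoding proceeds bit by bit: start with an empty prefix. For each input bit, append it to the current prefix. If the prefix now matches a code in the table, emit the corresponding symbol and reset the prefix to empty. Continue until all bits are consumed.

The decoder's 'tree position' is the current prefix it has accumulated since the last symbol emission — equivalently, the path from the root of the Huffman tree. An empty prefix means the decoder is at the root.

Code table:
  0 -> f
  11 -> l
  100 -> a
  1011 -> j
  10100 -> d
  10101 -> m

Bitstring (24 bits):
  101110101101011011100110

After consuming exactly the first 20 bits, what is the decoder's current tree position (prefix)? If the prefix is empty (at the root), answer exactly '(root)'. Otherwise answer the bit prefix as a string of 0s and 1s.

Answer: 10

Derivation:
Bit 0: prefix='1' (no match yet)
Bit 1: prefix='10' (no match yet)
Bit 2: prefix='101' (no match yet)
Bit 3: prefix='1011' -> emit 'j', reset
Bit 4: prefix='1' (no match yet)
Bit 5: prefix='10' (no match yet)
Bit 6: prefix='101' (no match yet)
Bit 7: prefix='1010' (no match yet)
Bit 8: prefix='10101' -> emit 'm', reset
Bit 9: prefix='1' (no match yet)
Bit 10: prefix='10' (no match yet)
Bit 11: prefix='101' (no match yet)
Bit 12: prefix='1010' (no match yet)
Bit 13: prefix='10101' -> emit 'm', reset
Bit 14: prefix='1' (no match yet)
Bit 15: prefix='10' (no match yet)
Bit 16: prefix='101' (no match yet)
Bit 17: prefix='1011' -> emit 'j', reset
Bit 18: prefix='1' (no match yet)
Bit 19: prefix='10' (no match yet)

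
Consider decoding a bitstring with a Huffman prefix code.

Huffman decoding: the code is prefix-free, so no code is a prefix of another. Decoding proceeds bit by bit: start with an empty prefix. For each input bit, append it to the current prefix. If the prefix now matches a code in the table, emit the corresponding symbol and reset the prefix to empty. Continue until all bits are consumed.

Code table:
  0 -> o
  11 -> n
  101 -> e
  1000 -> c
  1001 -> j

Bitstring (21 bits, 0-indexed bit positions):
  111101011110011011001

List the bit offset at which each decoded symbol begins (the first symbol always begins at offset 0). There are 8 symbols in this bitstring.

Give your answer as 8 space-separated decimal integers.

Bit 0: prefix='1' (no match yet)
Bit 1: prefix='11' -> emit 'n', reset
Bit 2: prefix='1' (no match yet)
Bit 3: prefix='11' -> emit 'n', reset
Bit 4: prefix='0' -> emit 'o', reset
Bit 5: prefix='1' (no match yet)
Bit 6: prefix='10' (no match yet)
Bit 7: prefix='101' -> emit 'e', reset
Bit 8: prefix='1' (no match yet)
Bit 9: prefix='11' -> emit 'n', reset
Bit 10: prefix='1' (no match yet)
Bit 11: prefix='10' (no match yet)
Bit 12: prefix='100' (no match yet)
Bit 13: prefix='1001' -> emit 'j', reset
Bit 14: prefix='1' (no match yet)
Bit 15: prefix='10' (no match yet)
Bit 16: prefix='101' -> emit 'e', reset
Bit 17: prefix='1' (no match yet)
Bit 18: prefix='10' (no match yet)
Bit 19: prefix='100' (no match yet)
Bit 20: prefix='1001' -> emit 'j', reset

Answer: 0 2 4 5 8 10 14 17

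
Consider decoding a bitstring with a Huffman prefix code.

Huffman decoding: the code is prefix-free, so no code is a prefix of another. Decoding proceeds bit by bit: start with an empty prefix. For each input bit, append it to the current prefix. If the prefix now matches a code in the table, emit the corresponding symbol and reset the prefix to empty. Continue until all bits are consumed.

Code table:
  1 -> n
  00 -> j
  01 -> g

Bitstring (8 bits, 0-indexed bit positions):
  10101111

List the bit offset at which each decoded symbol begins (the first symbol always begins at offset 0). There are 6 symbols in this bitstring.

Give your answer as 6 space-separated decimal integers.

Answer: 0 1 3 5 6 7

Derivation:
Bit 0: prefix='1' -> emit 'n', reset
Bit 1: prefix='0' (no match yet)
Bit 2: prefix='01' -> emit 'g', reset
Bit 3: prefix='0' (no match yet)
Bit 4: prefix='01' -> emit 'g', reset
Bit 5: prefix='1' -> emit 'n', reset
Bit 6: prefix='1' -> emit 'n', reset
Bit 7: prefix='1' -> emit 'n', reset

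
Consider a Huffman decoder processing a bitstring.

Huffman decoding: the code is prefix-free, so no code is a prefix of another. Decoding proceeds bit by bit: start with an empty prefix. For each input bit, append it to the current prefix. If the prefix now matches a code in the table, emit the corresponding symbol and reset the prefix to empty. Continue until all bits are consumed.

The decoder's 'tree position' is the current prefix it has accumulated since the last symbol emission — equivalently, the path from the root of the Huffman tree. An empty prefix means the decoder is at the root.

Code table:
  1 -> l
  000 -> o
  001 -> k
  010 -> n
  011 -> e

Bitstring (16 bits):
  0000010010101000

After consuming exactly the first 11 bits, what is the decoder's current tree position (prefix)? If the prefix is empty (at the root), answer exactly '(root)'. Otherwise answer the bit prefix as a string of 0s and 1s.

Answer: 01

Derivation:
Bit 0: prefix='0' (no match yet)
Bit 1: prefix='00' (no match yet)
Bit 2: prefix='000' -> emit 'o', reset
Bit 3: prefix='0' (no match yet)
Bit 4: prefix='00' (no match yet)
Bit 5: prefix='001' -> emit 'k', reset
Bit 6: prefix='0' (no match yet)
Bit 7: prefix='00' (no match yet)
Bit 8: prefix='001' -> emit 'k', reset
Bit 9: prefix='0' (no match yet)
Bit 10: prefix='01' (no match yet)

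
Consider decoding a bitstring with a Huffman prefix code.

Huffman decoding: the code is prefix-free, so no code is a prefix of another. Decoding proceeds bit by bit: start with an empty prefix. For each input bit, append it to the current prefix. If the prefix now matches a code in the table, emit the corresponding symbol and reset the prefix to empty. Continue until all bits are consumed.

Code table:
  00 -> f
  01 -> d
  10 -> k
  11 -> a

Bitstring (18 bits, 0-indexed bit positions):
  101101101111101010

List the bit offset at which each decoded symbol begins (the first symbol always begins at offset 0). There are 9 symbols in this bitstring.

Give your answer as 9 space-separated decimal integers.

Bit 0: prefix='1' (no match yet)
Bit 1: prefix='10' -> emit 'k', reset
Bit 2: prefix='1' (no match yet)
Bit 3: prefix='11' -> emit 'a', reset
Bit 4: prefix='0' (no match yet)
Bit 5: prefix='01' -> emit 'd', reset
Bit 6: prefix='1' (no match yet)
Bit 7: prefix='10' -> emit 'k', reset
Bit 8: prefix='1' (no match yet)
Bit 9: prefix='11' -> emit 'a', reset
Bit 10: prefix='1' (no match yet)
Bit 11: prefix='11' -> emit 'a', reset
Bit 12: prefix='1' (no match yet)
Bit 13: prefix='10' -> emit 'k', reset
Bit 14: prefix='1' (no match yet)
Bit 15: prefix='10' -> emit 'k', reset
Bit 16: prefix='1' (no match yet)
Bit 17: prefix='10' -> emit 'k', reset

Answer: 0 2 4 6 8 10 12 14 16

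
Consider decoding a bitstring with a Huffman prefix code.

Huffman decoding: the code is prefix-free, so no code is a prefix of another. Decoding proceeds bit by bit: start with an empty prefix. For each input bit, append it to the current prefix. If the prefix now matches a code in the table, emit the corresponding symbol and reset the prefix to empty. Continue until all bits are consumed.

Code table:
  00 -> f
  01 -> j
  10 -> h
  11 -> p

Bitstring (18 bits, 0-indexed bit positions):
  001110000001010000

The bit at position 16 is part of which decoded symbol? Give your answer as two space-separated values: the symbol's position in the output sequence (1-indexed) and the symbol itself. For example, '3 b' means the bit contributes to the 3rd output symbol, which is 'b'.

Answer: 9 f

Derivation:
Bit 0: prefix='0' (no match yet)
Bit 1: prefix='00' -> emit 'f', reset
Bit 2: prefix='1' (no match yet)
Bit 3: prefix='11' -> emit 'p', reset
Bit 4: prefix='1' (no match yet)
Bit 5: prefix='10' -> emit 'h', reset
Bit 6: prefix='0' (no match yet)
Bit 7: prefix='00' -> emit 'f', reset
Bit 8: prefix='0' (no match yet)
Bit 9: prefix='00' -> emit 'f', reset
Bit 10: prefix='0' (no match yet)
Bit 11: prefix='01' -> emit 'j', reset
Bit 12: prefix='0' (no match yet)
Bit 13: prefix='01' -> emit 'j', reset
Bit 14: prefix='0' (no match yet)
Bit 15: prefix='00' -> emit 'f', reset
Bit 16: prefix='0' (no match yet)
Bit 17: prefix='00' -> emit 'f', reset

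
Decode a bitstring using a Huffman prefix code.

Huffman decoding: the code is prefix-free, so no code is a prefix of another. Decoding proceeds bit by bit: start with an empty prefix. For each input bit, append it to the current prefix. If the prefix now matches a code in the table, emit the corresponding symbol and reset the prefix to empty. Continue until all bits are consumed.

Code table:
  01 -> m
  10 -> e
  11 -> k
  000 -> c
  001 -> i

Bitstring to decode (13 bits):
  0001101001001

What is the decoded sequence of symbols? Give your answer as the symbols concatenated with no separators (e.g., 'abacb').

Bit 0: prefix='0' (no match yet)
Bit 1: prefix='00' (no match yet)
Bit 2: prefix='000' -> emit 'c', reset
Bit 3: prefix='1' (no match yet)
Bit 4: prefix='11' -> emit 'k', reset
Bit 5: prefix='0' (no match yet)
Bit 6: prefix='01' -> emit 'm', reset
Bit 7: prefix='0' (no match yet)
Bit 8: prefix='00' (no match yet)
Bit 9: prefix='001' -> emit 'i', reset
Bit 10: prefix='0' (no match yet)
Bit 11: prefix='00' (no match yet)
Bit 12: prefix='001' -> emit 'i', reset

Answer: ckmii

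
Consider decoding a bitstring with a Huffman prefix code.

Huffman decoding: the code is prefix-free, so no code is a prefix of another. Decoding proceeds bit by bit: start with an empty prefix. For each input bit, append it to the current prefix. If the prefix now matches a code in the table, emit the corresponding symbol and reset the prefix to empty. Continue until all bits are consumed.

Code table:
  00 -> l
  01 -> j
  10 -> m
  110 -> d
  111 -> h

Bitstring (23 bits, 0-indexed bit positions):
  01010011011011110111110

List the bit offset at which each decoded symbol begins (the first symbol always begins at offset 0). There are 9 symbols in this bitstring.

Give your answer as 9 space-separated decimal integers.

Bit 0: prefix='0' (no match yet)
Bit 1: prefix='01' -> emit 'j', reset
Bit 2: prefix='0' (no match yet)
Bit 3: prefix='01' -> emit 'j', reset
Bit 4: prefix='0' (no match yet)
Bit 5: prefix='00' -> emit 'l', reset
Bit 6: prefix='1' (no match yet)
Bit 7: prefix='11' (no match yet)
Bit 8: prefix='110' -> emit 'd', reset
Bit 9: prefix='1' (no match yet)
Bit 10: prefix='11' (no match yet)
Bit 11: prefix='110' -> emit 'd', reset
Bit 12: prefix='1' (no match yet)
Bit 13: prefix='11' (no match yet)
Bit 14: prefix='111' -> emit 'h', reset
Bit 15: prefix='1' (no match yet)
Bit 16: prefix='10' -> emit 'm', reset
Bit 17: prefix='1' (no match yet)
Bit 18: prefix='11' (no match yet)
Bit 19: prefix='111' -> emit 'h', reset
Bit 20: prefix='1' (no match yet)
Bit 21: prefix='11' (no match yet)
Bit 22: prefix='110' -> emit 'd', reset

Answer: 0 2 4 6 9 12 15 17 20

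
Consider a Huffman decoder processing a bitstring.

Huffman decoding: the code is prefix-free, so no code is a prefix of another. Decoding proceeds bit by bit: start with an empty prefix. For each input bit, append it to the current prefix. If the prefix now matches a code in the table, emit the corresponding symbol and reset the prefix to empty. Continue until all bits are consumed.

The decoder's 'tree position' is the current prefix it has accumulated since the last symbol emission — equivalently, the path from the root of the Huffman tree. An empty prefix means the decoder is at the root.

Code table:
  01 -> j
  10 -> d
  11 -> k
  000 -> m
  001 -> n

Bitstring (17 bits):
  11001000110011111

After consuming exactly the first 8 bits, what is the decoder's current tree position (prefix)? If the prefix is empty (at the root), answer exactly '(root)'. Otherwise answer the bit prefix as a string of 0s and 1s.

Answer: (root)

Derivation:
Bit 0: prefix='1' (no match yet)
Bit 1: prefix='11' -> emit 'k', reset
Bit 2: prefix='0' (no match yet)
Bit 3: prefix='00' (no match yet)
Bit 4: prefix='001' -> emit 'n', reset
Bit 5: prefix='0' (no match yet)
Bit 6: prefix='00' (no match yet)
Bit 7: prefix='000' -> emit 'm', reset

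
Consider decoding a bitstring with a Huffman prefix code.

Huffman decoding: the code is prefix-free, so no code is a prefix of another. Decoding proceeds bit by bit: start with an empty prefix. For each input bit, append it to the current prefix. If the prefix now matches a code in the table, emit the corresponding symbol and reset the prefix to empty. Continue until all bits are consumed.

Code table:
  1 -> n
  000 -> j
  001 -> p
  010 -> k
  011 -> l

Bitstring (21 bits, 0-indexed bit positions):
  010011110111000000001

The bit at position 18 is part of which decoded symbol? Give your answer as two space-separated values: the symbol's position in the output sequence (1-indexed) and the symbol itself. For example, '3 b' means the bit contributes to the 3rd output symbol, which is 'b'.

Answer: 9 p

Derivation:
Bit 0: prefix='0' (no match yet)
Bit 1: prefix='01' (no match yet)
Bit 2: prefix='010' -> emit 'k', reset
Bit 3: prefix='0' (no match yet)
Bit 4: prefix='01' (no match yet)
Bit 5: prefix='011' -> emit 'l', reset
Bit 6: prefix='1' -> emit 'n', reset
Bit 7: prefix='1' -> emit 'n', reset
Bit 8: prefix='0' (no match yet)
Bit 9: prefix='01' (no match yet)
Bit 10: prefix='011' -> emit 'l', reset
Bit 11: prefix='1' -> emit 'n', reset
Bit 12: prefix='0' (no match yet)
Bit 13: prefix='00' (no match yet)
Bit 14: prefix='000' -> emit 'j', reset
Bit 15: prefix='0' (no match yet)
Bit 16: prefix='00' (no match yet)
Bit 17: prefix='000' -> emit 'j', reset
Bit 18: prefix='0' (no match yet)
Bit 19: prefix='00' (no match yet)
Bit 20: prefix='001' -> emit 'p', reset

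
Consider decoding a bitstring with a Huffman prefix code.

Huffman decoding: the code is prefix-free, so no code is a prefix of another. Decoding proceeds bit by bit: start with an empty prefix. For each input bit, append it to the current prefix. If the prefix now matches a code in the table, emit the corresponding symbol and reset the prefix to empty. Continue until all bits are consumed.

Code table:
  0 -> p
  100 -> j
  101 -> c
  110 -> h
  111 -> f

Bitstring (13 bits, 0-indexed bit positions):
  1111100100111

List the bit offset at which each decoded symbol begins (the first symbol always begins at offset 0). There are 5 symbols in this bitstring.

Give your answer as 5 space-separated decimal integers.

Answer: 0 3 6 7 10

Derivation:
Bit 0: prefix='1' (no match yet)
Bit 1: prefix='11' (no match yet)
Bit 2: prefix='111' -> emit 'f', reset
Bit 3: prefix='1' (no match yet)
Bit 4: prefix='11' (no match yet)
Bit 5: prefix='110' -> emit 'h', reset
Bit 6: prefix='0' -> emit 'p', reset
Bit 7: prefix='1' (no match yet)
Bit 8: prefix='10' (no match yet)
Bit 9: prefix='100' -> emit 'j', reset
Bit 10: prefix='1' (no match yet)
Bit 11: prefix='11' (no match yet)
Bit 12: prefix='111' -> emit 'f', reset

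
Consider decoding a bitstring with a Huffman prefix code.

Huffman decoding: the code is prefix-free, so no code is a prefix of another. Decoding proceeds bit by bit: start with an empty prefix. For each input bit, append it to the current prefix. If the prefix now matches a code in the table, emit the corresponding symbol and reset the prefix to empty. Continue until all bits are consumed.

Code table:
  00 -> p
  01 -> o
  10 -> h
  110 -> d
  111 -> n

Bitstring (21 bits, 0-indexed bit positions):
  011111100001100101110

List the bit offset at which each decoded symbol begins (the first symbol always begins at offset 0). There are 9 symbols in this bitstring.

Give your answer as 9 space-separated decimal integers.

Bit 0: prefix='0' (no match yet)
Bit 1: prefix='01' -> emit 'o', reset
Bit 2: prefix='1' (no match yet)
Bit 3: prefix='11' (no match yet)
Bit 4: prefix='111' -> emit 'n', reset
Bit 5: prefix='1' (no match yet)
Bit 6: prefix='11' (no match yet)
Bit 7: prefix='110' -> emit 'd', reset
Bit 8: prefix='0' (no match yet)
Bit 9: prefix='00' -> emit 'p', reset
Bit 10: prefix='0' (no match yet)
Bit 11: prefix='01' -> emit 'o', reset
Bit 12: prefix='1' (no match yet)
Bit 13: prefix='10' -> emit 'h', reset
Bit 14: prefix='0' (no match yet)
Bit 15: prefix='01' -> emit 'o', reset
Bit 16: prefix='0' (no match yet)
Bit 17: prefix='01' -> emit 'o', reset
Bit 18: prefix='1' (no match yet)
Bit 19: prefix='11' (no match yet)
Bit 20: prefix='110' -> emit 'd', reset

Answer: 0 2 5 8 10 12 14 16 18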